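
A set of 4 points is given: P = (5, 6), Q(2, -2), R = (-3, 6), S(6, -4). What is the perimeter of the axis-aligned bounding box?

38

Width = max x − min x = 6 − (-3) = 9.
Height = max y − min y = 6 − (-4) = 10.
Perimeter = 2(9 + 10) = 38.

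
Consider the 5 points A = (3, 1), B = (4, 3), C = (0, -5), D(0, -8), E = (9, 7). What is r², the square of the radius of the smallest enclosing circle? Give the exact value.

76.5

A smallest enclosing disk is always determined by at most three of the input points on its boundary.
The farthest pair is D–E with squared distance 306. The circle on this segment as diameter has centre (4.5, -0.5) and r² = 306/4 = 76.5.
Check A: distance² to centre = 4.5 ≤ 76.5, so it lies inside.
All remaining points lie in this disk, and no smaller disk contains both endpoints, so this is the minimum enclosing circle.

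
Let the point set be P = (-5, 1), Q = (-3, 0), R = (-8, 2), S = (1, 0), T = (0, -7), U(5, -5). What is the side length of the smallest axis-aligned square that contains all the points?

The bounding box has width 13 and height 9.
An axis-aligned square enclosing the set must have side ≥ max(width, height).
So the minimum side is max(13, 9) = 13.

13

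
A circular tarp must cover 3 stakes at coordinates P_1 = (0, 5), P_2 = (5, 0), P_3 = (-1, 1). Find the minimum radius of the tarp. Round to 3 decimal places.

3.547

Side lengths²: P_1P_2² = 50, P_1P_3² = 17, P_2P_3² = 37.
Since P_1P_2² = 50 < 37 + 17 = 54, the triangle is acute, so the smallest enclosing circle is the circumcircle.
Circumcentre = (2.3, 2.3), r² = 12.58.
r = √(12.58) ≈ 3.547.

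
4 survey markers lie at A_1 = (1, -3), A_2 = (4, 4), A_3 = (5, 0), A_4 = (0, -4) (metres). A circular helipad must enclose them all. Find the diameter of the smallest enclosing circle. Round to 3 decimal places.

8.944

The minimum enclosing circle of a finite set is fixed by two of the points (as a diameter) or three (as a circumcircle).
The farthest pair is A_2–A_4 with squared distance 80. The circle on this segment as diameter has centre (2, 0) and r² = 80/4 = 20.
Check A_1: distance² to centre = 10 ≤ 20, so it lies inside.
All remaining points lie in this disk, and no smaller disk contains both endpoints, so this is the minimum enclosing circle.
Diameter = 2r = 2√20 ≈ 8.944.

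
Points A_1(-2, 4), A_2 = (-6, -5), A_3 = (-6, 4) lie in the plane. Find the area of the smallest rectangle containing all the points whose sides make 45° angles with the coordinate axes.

58.5

In coordinates u = x + y, v = x − y the rectangle is axis-aligned; the map (x,y)→(u,v) scales areas by 2.
u-values: 2, -11, -2; range = 2 − (-11) = 13.
v-values: -6, -1, -10; range = -1 − (-10) = 9.
Area = (13 × 9) / 2 = 58.5.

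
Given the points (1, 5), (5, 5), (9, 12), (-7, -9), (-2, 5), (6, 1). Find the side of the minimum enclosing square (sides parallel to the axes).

The bounding box has width 16 and height 21.
An axis-aligned square enclosing the set must have side ≥ max(width, height).
So the minimum side is max(16, 21) = 21.

21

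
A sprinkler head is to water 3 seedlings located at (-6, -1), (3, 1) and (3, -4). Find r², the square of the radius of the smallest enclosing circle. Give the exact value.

425/18

Call the three points A, B, C in the order given.
Side lengths²: AB² = 85, AC² = 90, BC² = 25.
Since AC² = 90 < 85 + 25 = 110, the triangle is acute, so the smallest enclosing circle is the circumcircle.
Circumcentre = (-7/6, -1.5), r² = 425/18.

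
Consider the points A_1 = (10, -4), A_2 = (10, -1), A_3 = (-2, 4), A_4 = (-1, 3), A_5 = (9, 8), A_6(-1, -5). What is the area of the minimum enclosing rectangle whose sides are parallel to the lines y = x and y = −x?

230

In coordinates u = x + y, v = x − y the rectangle is axis-aligned; the map (x,y)→(u,v) scales areas by 2.
u-values: 6, 9, 2, 2, 17, -6; range = 17 − (-6) = 23.
v-values: 14, 11, -6, -4, 1, 4; range = 14 − (-6) = 20.
Area = (23 × 20) / 2 = 230.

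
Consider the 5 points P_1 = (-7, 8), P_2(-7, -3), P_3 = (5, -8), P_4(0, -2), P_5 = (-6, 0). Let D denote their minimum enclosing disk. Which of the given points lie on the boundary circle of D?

P_1, P_3

By Welzl's lemma the MEC is supported by two points (diametrically opposite) or three points (on a circumcircle).
The farthest pair is P_1–P_3 with squared distance 400. The circle on this segment as diameter has centre (-1, 0) and r² = 400/4 = 100.
Check P_2: distance² to centre = 45 ≤ 100, so it lies inside.
All remaining points lie in this disk, and no smaller disk contains both endpoints, so this is the minimum enclosing circle.
The points at distance exactly r from the centre are P_1, P_3 — 2 points.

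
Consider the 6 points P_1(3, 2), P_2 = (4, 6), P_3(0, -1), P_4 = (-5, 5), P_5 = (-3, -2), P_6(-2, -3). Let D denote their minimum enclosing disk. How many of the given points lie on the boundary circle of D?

The minimum enclosing circle is determined by three boundary points: P_2, P_4, P_6.
Their circumcentre is (-0.14, 2.26) with r² = 31.1272.
The farthest remaining point P_5 is at distance² 26.3272 ≤ 31.1272.
The points at distance exactly r from the centre are P_2, P_4, P_6 — 3 points.

3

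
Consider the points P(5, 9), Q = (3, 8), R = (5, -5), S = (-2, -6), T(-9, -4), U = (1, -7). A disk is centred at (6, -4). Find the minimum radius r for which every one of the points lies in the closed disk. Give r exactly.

15

The required radius is the distance from (6, -4) to the farthest point.
Squared distances: 170, 153, 2, 68, 225, 34.
Maximum is 225, attained at T.
r = √225 = 15.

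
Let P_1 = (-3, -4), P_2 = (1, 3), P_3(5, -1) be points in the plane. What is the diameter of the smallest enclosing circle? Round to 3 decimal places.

8.856

Side lengths²: P_1P_2² = 65, P_1P_3² = 73, P_2P_3² = 32.
Since P_1P_3² = 73 < 65 + 32 = 97, the triangle is acute, so the smallest enclosing circle is the circumcircle.
Circumcentre = (13/22, -31/22), r² = 4745/242.
Diameter = 2r = 2√(4745/242) ≈ 8.856.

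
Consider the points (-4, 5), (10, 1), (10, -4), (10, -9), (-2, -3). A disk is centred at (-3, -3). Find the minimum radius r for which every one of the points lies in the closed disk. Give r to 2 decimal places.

14.32

The required radius is the distance from (-3, -3) to the farthest point.
Squared distances: 65, 185, 170, 205, 1.
Maximum is 205, attained at (10, -9).
r = √205 ≈ 14.32.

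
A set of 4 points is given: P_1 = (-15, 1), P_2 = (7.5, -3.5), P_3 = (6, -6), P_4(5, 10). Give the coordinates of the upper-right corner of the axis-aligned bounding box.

x-range [-15, 7.5], y-range [-6, 10].
The upper-right corner is (7.5, 10).

(7.5, 10)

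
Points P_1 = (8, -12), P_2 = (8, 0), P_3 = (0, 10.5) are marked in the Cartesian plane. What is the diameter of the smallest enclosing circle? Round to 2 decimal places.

23.88

Side lengths²: P_1P_2² = 144, P_1P_3² = 570.25, P_2P_3² = 174.25.
Since P_1P_3² = 570.25 ≥ 174.25 + 144 = 318.25, the angle opposite P_1P_3 is not acute, so the smallest enclosing circle has P_1P_3 as diameter.
Centre = midpoint of P_1P_3 = (4, -0.75), r² = 570.25/4 = 142.5625.
Diameter = 2r = 2√(142.5625) ≈ 23.88.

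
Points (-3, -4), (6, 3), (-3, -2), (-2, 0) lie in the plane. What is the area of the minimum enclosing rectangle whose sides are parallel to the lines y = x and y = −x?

In coordinates u = x + y, v = x − y the rectangle is axis-aligned; the map (x,y)→(u,v) scales areas by 2.
u-values: -7, 9, -5, -2; range = 9 − (-7) = 16.
v-values: 1, 3, -1, -2; range = 3 − (-2) = 5.
Area = (16 × 5) / 2 = 40.

40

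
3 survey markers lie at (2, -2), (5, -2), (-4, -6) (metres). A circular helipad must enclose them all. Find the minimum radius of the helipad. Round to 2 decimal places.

Call the three points A, B, C in the order given.
Side lengths²: AB² = 9, AC² = 52, BC² = 97.
Since BC² = 97 ≥ 52 + 9 = 61, the angle opposite BC is not acute, so the smallest enclosing circle has BC as diameter.
Centre = midpoint of BC = (0.5, -4), r² = 97/4 = 24.25.
r = √(24.25) ≈ 4.92.

4.92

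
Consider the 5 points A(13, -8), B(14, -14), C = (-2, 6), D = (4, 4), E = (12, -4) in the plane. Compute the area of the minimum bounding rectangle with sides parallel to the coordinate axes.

x ranges over [-2, 14], width 16.
y ranges over [-14, 6], height 20.
Area = 16 × 20 = 320.

320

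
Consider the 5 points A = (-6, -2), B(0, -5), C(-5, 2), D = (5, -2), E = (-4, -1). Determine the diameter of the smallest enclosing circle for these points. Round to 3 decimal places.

11.102

A smallest enclosing disk is always determined by at most three of the input points on its boundary.
The minimum enclosing circle is determined by three boundary points: A, C, D.
Their circumcentre is (-0.5, -1.25) with r² = 30.8125.
The farthest remaining point B is at distance² 14.3125 ≤ 30.8125.
Diameter = 2r = 2√(30.8125) ≈ 11.102.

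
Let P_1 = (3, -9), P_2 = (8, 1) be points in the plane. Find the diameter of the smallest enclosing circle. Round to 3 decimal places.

The smallest circle enclosing two points has them as diameter endpoints.
Centre = midpoint = (5.5, -4); r² = |P_1P_2|²/4 = 125/4 = 31.25.
Diameter = 2r = 2√(31.25) ≈ 11.180.

11.180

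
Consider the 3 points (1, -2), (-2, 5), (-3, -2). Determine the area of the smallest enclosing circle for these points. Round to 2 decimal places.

Call the three points A, B, C in the order given.
Side lengths²: AB² = 58, AC² = 16, BC² = 50.
Since AB² = 58 < 50 + 16 = 66, the triangle is acute, so the smallest enclosing circle is the circumcircle.
Circumcentre = (-1, 9/7), r² = 725/49.
Area = π·r² = π·725/49 ≈ 46.48.

46.48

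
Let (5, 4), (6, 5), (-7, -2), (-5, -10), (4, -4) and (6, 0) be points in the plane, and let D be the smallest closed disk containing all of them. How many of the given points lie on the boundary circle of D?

By Welzl's lemma the MEC is supported by two points (diametrically opposite) or three points (on a circumcircle).
The farthest pair is (6, 5)–(-5, -10) with squared distance 346. The circle on this segment as diameter has centre (0.5, -2.5) and r² = 346/4 = 86.5.
Check (5, 4): distance² to centre = 62.5 ≤ 86.5, so it lies inside.
All remaining points lie in this disk, and no smaller disk contains both endpoints, so this is the minimum enclosing circle.
The points at distance exactly r from the centre are (6, 5), (-5, -10) — 2 points.

2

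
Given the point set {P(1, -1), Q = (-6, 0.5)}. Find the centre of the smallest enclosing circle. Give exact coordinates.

(-2.5, -0.25)

The smallest circle enclosing two points has them as diameter endpoints.
Centre = midpoint = (-2.5, -0.25); r² = |PQ|²/4 = 51.25/4 = 12.8125.
Centre = (-2.5, -0.25).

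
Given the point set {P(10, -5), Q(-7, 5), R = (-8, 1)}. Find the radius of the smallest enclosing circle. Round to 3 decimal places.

9.862

Side lengths²: PQ² = 389, PR² = 360, QR² = 17.
Since PQ² = 389 ≥ 360 + 17 = 377, the angle opposite PQ is not acute, so the smallest enclosing circle has PQ as diameter.
Centre = midpoint of PQ = (1.5, 0), r² = 389/4 = 97.25.
r = √(97.25) ≈ 9.862.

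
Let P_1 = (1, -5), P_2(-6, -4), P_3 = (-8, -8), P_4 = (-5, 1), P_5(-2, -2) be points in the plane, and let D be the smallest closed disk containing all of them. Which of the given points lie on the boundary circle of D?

P_1, P_3, P_4

By Welzl's lemma the MEC is supported by two points (diametrically opposite) or three points (on a circumcircle).
The minimum enclosing circle is determined by three boundary points: P_1, P_3, P_4.
Their circumcentre is (-4.25, -4.25) with r² = 28.125.
The farthest remaining point P_5 is at distance² 10.125 ≤ 28.125.
The points at distance exactly r from the centre are P_1, P_3, P_4 — 3 points.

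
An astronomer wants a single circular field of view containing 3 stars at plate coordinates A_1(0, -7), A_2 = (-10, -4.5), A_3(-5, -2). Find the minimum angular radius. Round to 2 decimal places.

Side lengths²: A_1A_2² = 106.25, A_1A_3² = 50, A_2A_3² = 31.25.
Since A_1A_2² = 106.25 ≥ 50 + 31.25 = 81.25, the angle opposite A_1A_2 is not acute, so the smallest enclosing circle has A_1A_2 as diameter.
Centre = midpoint of A_1A_2 = (-5, -5.75), r² = 106.25/4 = 26.5625.
r = √(26.5625) ≈ 5.15.

5.15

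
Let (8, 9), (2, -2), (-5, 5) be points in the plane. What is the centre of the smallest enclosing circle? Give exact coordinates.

Call the three points A, B, C in the order given.
Side lengths²: AB² = 157, AC² = 185, BC² = 98.
Since AC² = 185 < 157 + 98 = 255, the triangle is acute, so the smallest enclosing circle is the circumcircle.
Circumcentre = (71/34, 173/34), r² = 29045/578.
Centre = (71/34, 173/34).

(71/34, 173/34)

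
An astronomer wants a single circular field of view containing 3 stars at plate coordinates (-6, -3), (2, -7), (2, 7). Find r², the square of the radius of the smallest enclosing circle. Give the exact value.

51.25

Call the three points A, B, C in the order given.
Side lengths²: AB² = 80, AC² = 164, BC² = 196.
Since BC² = 196 < 164 + 80 = 244, the triangle is acute, so the smallest enclosing circle is the circumcircle.
Circumcentre = (0.5, 0), r² = 51.25.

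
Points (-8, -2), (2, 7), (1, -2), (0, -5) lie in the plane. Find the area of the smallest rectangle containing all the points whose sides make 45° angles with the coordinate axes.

In coordinates u = x + y, v = x − y the rectangle is axis-aligned; the map (x,y)→(u,v) scales areas by 2.
u-values: -10, 9, -1, -5; range = 9 − (-10) = 19.
v-values: -6, -5, 3, 5; range = 5 − (-6) = 11.
Area = (19 × 11) / 2 = 104.5.

104.5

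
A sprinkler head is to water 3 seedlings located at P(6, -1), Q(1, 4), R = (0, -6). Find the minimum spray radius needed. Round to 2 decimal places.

Side lengths²: PQ² = 50, PR² = 61, QR² = 101.
Since QR² = 101 < 61 + 50 = 111, the triangle is acute, so the smallest enclosing circle is the circumcircle.
Circumcentre = (21/22, -23/22), r² = 6161/242.
r = √(6161/242) ≈ 5.05.

5.05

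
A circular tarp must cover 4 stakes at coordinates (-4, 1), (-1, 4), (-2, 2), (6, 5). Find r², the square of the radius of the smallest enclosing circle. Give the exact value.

The farthest pair is (-4, 1)–(6, 5) with squared distance 116. The circle on this segment as diameter has centre (1, 3) and r² = 116/4 = 29.
Check (-1, 4): distance² to centre = 5 ≤ 29, so it lies inside.
All remaining points lie in this disk, and no smaller disk contains both endpoints, so this is the minimum enclosing circle.

29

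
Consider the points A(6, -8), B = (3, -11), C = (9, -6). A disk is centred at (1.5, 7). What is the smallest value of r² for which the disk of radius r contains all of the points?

The required radius is the distance from (1.5, 7) to the farthest point.
Squared distances: 245.25, 326.25, 225.25.
Maximum is 326.25, attained at B.

326.25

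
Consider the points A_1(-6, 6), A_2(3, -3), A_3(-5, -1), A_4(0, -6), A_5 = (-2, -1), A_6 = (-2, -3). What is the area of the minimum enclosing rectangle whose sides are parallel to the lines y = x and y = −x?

54

In coordinates u = x + y, v = x − y the rectangle is axis-aligned; the map (x,y)→(u,v) scales areas by 2.
u-values: 0, 0, -6, -6, -3, -5; range = 0 − (-6) = 6.
v-values: -12, 6, -4, 6, -1, 1; range = 6 − (-12) = 18.
Area = (6 × 18) / 2 = 54.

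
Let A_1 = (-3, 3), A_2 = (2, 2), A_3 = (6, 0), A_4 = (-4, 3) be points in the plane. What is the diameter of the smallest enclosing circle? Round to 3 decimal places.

By Welzl's lemma the MEC is supported by two points (diametrically opposite) or three points (on a circumcircle).
The farthest pair is A_3–A_4 with squared distance 109. The circle on this segment as diameter has centre (1, 1.5) and r² = 109/4 = 27.25.
Check A_1: distance² to centre = 18.25 ≤ 27.25, so it lies inside.
All remaining points lie in this disk, and no smaller disk contains both endpoints, so this is the minimum enclosing circle.
Diameter = 2r = 2√(27.25) ≈ 10.440.

10.440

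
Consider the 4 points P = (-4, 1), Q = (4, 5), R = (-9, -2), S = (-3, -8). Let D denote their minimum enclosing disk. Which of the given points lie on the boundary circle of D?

The minimum enclosing circle of a finite set is fixed by two of the points (as a diameter) or three (as a circumcircle).
The minimum enclosing circle is determined by three boundary points: Q, R, S.
Their circumcentre is (-1.45, -0.45) with r² = 59.405.
The farthest remaining point P is at distance² 8.605 ≤ 59.405.
The points at distance exactly r from the centre are Q, R, S — 3 points.

Q, R, S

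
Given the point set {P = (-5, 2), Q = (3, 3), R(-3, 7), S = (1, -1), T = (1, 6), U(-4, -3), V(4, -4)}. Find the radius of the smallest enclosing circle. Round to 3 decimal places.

The farthest pair is R–V with squared distance 170. The circle on this segment as diameter has centre (0.5, 1.5) and r² = 170/4 = 42.5.
Check P: distance² to centre = 30.5 ≤ 42.5, so it lies inside.
All remaining points lie in this disk, and no smaller disk contains both endpoints, so this is the minimum enclosing circle.
r = √(42.5) ≈ 6.519.

6.519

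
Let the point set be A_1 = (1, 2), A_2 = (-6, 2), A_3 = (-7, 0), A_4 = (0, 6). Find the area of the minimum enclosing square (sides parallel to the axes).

64

The bounding box has width 8 and height 6.
An axis-aligned square enclosing the set must have side ≥ max(width, height).
So the minimum side is max(8, 6) = 8.
Area = 8² = 64.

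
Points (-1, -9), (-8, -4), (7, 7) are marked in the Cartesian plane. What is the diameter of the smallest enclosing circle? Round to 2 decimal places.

18.83

Call the three points A, B, C in the order given.
Side lengths²: AB² = 74, AC² = 320, BC² = 346.
Since BC² = 346 < 320 + 74 = 394, the triangle is acute, so the smallest enclosing circle is the circumcircle.
Circumcentre = (7/19, 6/19), r² = 32005/361.
Diameter = 2r = 2√(32005/361) ≈ 18.83.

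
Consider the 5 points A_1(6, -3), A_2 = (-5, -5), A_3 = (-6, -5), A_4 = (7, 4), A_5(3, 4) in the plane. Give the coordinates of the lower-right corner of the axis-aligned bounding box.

x-range [-6, 7], y-range [-5, 4].
The lower-right corner is (7, -5).

(7, -5)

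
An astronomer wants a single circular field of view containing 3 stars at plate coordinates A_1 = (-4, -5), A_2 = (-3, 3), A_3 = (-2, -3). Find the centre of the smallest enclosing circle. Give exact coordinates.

(-3.5, -1)

Side lengths²: A_1A_2² = 65, A_1A_3² = 8, A_2A_3² = 37.
Since A_1A_2² = 65 ≥ 37 + 8 = 45, the angle opposite A_1A_2 is not acute, so the smallest enclosing circle has A_1A_2 as diameter.
Centre = midpoint of A_1A_2 = (-3.5, -1), r² = 65/4 = 16.25.
Centre = (-3.5, -1).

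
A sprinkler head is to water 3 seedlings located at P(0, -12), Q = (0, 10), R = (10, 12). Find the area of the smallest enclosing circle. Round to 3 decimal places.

Side lengths²: PQ² = 484, PR² = 676, QR² = 104.
Since PR² = 676 ≥ 484 + 104 = 588, the angle opposite PR is not acute, so the smallest enclosing circle has PR as diameter.
Centre = midpoint of PR = (5, 0), r² = 676/4 = 169.
Area = π·r² = π·169 ≈ 530.929.

530.929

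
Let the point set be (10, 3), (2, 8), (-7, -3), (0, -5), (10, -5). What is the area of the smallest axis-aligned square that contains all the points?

289

The bounding box has width 17 and height 13.
An axis-aligned square enclosing the set must have side ≥ max(width, height).
So the minimum side is max(17, 13) = 17.
Area = 17² = 289.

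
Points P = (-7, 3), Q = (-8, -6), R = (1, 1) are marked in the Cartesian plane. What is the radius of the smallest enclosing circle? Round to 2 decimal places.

Side lengths²: PQ² = 82, PR² = 68, QR² = 130.
Since QR² = 130 < 82 + 68 = 150, the triangle is acute, so the smallest enclosing circle is the circumcircle.
Circumcentre = (-147/37, -70/37), r² = 45305/1369.
r = √(45305/1369) ≈ 5.75.

5.75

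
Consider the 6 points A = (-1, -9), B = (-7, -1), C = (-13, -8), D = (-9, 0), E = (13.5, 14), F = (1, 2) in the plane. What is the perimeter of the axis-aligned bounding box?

99

Width = max x − min x = 13.5 − (-13) = 26.5.
Height = max y − min y = 14 − (-9) = 23.
Perimeter = 2(26.5 + 23) = 99.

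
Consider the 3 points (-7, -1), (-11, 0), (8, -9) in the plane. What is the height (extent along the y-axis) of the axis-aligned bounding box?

max y = 0, min y = -9, so height = 9.

9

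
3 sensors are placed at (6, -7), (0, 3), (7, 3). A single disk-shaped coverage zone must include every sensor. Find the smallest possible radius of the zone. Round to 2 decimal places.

Call the three points A, B, C in the order given.
Side lengths²: AB² = 136, AC² = 101, BC² = 49.
Since AB² = 136 < 101 + 49 = 150, the triangle is acute, so the smallest enclosing circle is the circumcircle.
Circumcentre = (3.5, -1.7), r² = 34.34.
r = √(34.34) ≈ 5.86.

5.86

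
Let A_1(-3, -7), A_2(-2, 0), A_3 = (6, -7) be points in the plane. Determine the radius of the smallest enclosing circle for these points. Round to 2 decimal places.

5.37

Side lengths²: A_1A_2² = 50, A_1A_3² = 81, A_2A_3² = 113.
Since A_2A_3² = 113 < 81 + 50 = 131, the triangle is acute, so the smallest enclosing circle is the circumcircle.
Circumcentre = (1.5, -57/14), r² = 2825/98.
r = √(2825/98) ≈ 5.37.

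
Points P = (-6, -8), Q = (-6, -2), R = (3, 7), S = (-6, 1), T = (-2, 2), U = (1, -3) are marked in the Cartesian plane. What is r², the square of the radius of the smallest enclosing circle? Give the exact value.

The minimum enclosing circle of a finite set is fixed by two of the points (as a diameter) or three (as a circumcircle).
The farthest pair is P–R with squared distance 306. The circle on this segment as diameter has centre (-1.5, -0.5) and r² = 306/4 = 76.5.
Check Q: distance² to centre = 22.5 ≤ 76.5, so it lies inside.
All remaining points lie in this disk, and no smaller disk contains both endpoints, so this is the minimum enclosing circle.

76.5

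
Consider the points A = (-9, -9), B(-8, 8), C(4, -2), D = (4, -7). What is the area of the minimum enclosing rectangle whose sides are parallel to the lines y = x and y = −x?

In coordinates u = x + y, v = x − y the rectangle is axis-aligned; the map (x,y)→(u,v) scales areas by 2.
u-values: -18, 0, 2, -3; range = 2 − (-18) = 20.
v-values: 0, -16, 6, 11; range = 11 − (-16) = 27.
Area = (20 × 27) / 2 = 270.

270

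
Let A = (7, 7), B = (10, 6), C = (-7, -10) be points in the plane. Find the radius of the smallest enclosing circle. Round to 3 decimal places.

11.673

Side lengths²: AB² = 10, AC² = 485, BC² = 545.
Since BC² = 545 ≥ 485 + 10 = 495, the angle opposite BC is not acute, so the smallest enclosing circle has BC as diameter.
Centre = midpoint of BC = (1.5, -2), r² = 545/4 = 136.25.
r = √(136.25) ≈ 11.673.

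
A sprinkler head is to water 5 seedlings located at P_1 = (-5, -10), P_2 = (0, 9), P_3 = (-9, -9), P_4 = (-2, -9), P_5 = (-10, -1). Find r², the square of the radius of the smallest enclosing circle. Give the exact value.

101.25

The farthest pair is P_2–P_3 with squared distance 405. The circle on this segment as diameter has centre (-4.5, 0) and r² = 405/4 = 101.25.
Check P_1: distance² to centre = 100.25 ≤ 101.25, so it lies inside.
All remaining points lie in this disk, and no smaller disk contains both endpoints, so this is the minimum enclosing circle.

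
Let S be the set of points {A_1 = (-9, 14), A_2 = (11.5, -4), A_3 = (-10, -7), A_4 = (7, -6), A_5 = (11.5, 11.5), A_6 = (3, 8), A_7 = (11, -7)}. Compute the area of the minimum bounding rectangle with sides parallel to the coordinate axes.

451.5

x ranges over [-10, 11.5], width 21.5.
y ranges over [-7, 14], height 21.
Area = 21.5 × 21 = 451.5.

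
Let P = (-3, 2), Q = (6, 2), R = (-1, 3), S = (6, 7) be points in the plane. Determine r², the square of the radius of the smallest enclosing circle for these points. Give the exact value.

A smallest enclosing disk is always determined by at most three of the input points on its boundary.
The farthest pair is P–S with squared distance 106. The circle on this segment as diameter has centre (1.5, 4.5) and r² = 106/4 = 26.5.
Check Q: distance² to centre = 26.5 ≤ 26.5, so it lies inside.
All remaining points lie in this disk, and no smaller disk contains both endpoints, so this is the minimum enclosing circle.

26.5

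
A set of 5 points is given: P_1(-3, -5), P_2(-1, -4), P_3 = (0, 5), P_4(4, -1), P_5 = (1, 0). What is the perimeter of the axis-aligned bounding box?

34

Width = max x − min x = 4 − (-3) = 7.
Height = max y − min y = 5 − (-5) = 10.
Perimeter = 2(7 + 10) = 34.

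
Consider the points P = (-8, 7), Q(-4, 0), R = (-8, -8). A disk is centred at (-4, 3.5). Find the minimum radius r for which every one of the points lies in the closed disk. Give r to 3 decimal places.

The required radius is the distance from (-4, 3.5) to the farthest point.
Squared distances: 28.25, 12.25, 148.25.
Maximum is 148.25, attained at R.
r = √(148.25) ≈ 12.176.

12.176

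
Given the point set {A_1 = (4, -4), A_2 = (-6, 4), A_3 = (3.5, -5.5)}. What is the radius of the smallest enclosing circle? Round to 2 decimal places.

Side lengths²: A_1A_2² = 164, A_1A_3² = 2.5, A_2A_3² = 180.5.
Since A_2A_3² = 180.5 ≥ 164 + 2.5 = 166.5, the angle opposite A_2A_3 is not acute, so the smallest enclosing circle has A_2A_3 as diameter.
Centre = midpoint of A_2A_3 = (-1.25, -0.75), r² = 180.5/4 = 45.125.
r = √(45.125) ≈ 6.72.

6.72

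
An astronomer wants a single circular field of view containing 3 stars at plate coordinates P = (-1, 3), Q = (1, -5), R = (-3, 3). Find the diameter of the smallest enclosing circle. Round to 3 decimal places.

Side lengths²: PQ² = 68, PR² = 4, QR² = 80.
Since QR² = 80 ≥ 68 + 4 = 72, the angle opposite QR is not acute, so the smallest enclosing circle has QR as diameter.
Centre = midpoint of QR = (-1, -1), r² = 80/4 = 20.
Diameter = 2r = 2√20 ≈ 8.944.

8.944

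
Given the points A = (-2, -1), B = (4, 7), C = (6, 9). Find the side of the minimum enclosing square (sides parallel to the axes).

The bounding box has width 8 and height 10.
An axis-aligned square enclosing the set must have side ≥ max(width, height).
So the minimum side is max(8, 10) = 10.

10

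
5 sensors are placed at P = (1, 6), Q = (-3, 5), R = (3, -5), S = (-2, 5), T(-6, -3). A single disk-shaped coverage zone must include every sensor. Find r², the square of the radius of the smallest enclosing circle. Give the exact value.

27625/722

The minimum enclosing circle of a finite set is fixed by two of the points (as a diameter) or three (as a circumcircle).
The minimum enclosing circle is determined by three boundary points: P, R, T.
Their circumcentre is (-23/38, 1/38) with r² = 27625/722.
The farthest remaining point Q is at distance² 22001/722 ≤ 27625/722.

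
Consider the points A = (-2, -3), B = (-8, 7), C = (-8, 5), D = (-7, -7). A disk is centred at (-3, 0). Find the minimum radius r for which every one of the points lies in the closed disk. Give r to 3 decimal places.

The required radius is the distance from (-3, 0) to the farthest point.
Squared distances: 10, 74, 50, 65.
Maximum is 74, attained at B.
r = √74 ≈ 8.602.

8.602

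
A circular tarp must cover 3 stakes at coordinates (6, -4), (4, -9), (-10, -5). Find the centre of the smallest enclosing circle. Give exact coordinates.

(-2, -4.5)

Call the three points A, B, C in the order given.
Side lengths²: AB² = 29, AC² = 257, BC² = 212.
Since AC² = 257 ≥ 212 + 29 = 241, the angle opposite AC is not acute, so the smallest enclosing circle has AC as diameter.
Centre = midpoint of AC = (-2, -4.5), r² = 257/4 = 64.25.
Centre = (-2, -4.5).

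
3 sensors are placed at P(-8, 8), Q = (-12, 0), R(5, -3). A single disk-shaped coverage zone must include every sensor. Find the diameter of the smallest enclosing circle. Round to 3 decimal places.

Side lengths²: PQ² = 80, PR² = 290, QR² = 298.
Since QR² = 298 < 290 + 80 = 370, the triangle is acute, so the smallest enclosing circle is the circumcircle.
Circumcentre = (-116/37, 21/37), r² = 108025/1369.
Diameter = 2r = 2√(108025/1369) ≈ 17.766.

17.766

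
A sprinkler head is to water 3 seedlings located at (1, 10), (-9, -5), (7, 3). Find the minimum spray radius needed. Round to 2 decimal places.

Call the three points A, B, C in the order given.
Side lengths²: AB² = 325, AC² = 85, BC² = 320.
Since AB² = 325 < 320 + 85 = 405, the triangle is acute, so the smallest enclosing circle is the circumcircle.
Circumcentre = (-2.125, 1.25), r² = 86.328125.
r = √(86.328125) ≈ 9.29.

9.29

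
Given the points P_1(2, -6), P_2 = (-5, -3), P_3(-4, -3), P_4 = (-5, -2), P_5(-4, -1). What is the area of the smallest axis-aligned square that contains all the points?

The bounding box has width 7 and height 5.
An axis-aligned square enclosing the set must have side ≥ max(width, height).
So the minimum side is max(7, 5) = 7.
Area = 7² = 49.

49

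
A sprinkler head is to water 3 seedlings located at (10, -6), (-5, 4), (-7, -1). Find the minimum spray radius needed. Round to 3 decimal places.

Call the three points A, B, C in the order given.
Side lengths²: AB² = 325, AC² = 314, BC² = 29.
Since AB² = 325 < 314 + 29 = 343, the triangle is acute, so the smallest enclosing circle is the circumcircle.
Circumcentre = (77/38, -65/38), r² = 59189/722.
r = √(59189/722) ≈ 9.054.

9.054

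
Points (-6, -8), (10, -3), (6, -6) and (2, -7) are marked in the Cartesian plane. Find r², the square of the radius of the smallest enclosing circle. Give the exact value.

A smallest enclosing disk is always determined by at most three of the input points on its boundary.
The farthest pair is (-6, -8)–(10, -3) with squared distance 281. The circle on this segment as diameter has centre (2, -5.5) and r² = 281/4 = 70.25.
Check (6, -6): distance² to centre = 16.25 ≤ 70.25, so it lies inside.
All remaining points lie in this disk, and no smaller disk contains both endpoints, so this is the minimum enclosing circle.

70.25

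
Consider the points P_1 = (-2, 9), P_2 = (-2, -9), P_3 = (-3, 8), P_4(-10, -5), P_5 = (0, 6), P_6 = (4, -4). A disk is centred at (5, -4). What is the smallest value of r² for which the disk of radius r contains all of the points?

The required radius is the distance from (5, -4) to the farthest point.
Squared distances: 218, 74, 208, 226, 125, 1.
Maximum is 226, attained at P_4.

226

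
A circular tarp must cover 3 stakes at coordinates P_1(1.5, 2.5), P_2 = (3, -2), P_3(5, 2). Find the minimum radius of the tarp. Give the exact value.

2.5

Side lengths²: P_1P_2² = 22.5, P_1P_3² = 12.5, P_2P_3² = 20.
Since P_1P_2² = 22.5 < 20 + 12.5 = 32.5, the triangle is acute, so the smallest enclosing circle is the circumcircle.
Circumcentre = (3, 0.5), r² = 6.25.
r = √(6.25) = 2.5.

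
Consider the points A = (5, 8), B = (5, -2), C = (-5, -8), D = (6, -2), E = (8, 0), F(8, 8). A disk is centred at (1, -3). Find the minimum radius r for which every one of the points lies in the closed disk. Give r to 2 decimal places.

13.04

The required radius is the distance from (1, -3) to the farthest point.
Squared distances: 137, 17, 61, 26, 58, 170.
Maximum is 170, attained at F.
r = √170 ≈ 13.04.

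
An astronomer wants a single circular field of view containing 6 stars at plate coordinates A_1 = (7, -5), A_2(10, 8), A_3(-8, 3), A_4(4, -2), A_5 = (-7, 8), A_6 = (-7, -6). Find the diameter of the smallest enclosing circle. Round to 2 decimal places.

22.02

By Welzl's lemma the MEC is supported by two points (diametrically opposite) or three points (on a circumcircle).
The farthest pair is A_2–A_6 with squared distance 485. The circle on this segment as diameter has centre (1.5, 1) and r² = 485/4 = 121.25.
Check A_1: distance² to centre = 66.25 ≤ 121.25, so it lies inside.
All remaining points lie in this disk, and no smaller disk contains both endpoints, so this is the minimum enclosing circle.
Diameter = 2r = 2√(121.25) ≈ 22.02.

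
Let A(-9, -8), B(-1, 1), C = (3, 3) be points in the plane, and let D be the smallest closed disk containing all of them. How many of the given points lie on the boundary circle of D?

2

Side lengths²: AB² = 145, AC² = 265, BC² = 20.
Since AC² = 265 ≥ 145 + 20 = 165, the angle opposite AC is not acute, so the smallest enclosing circle has AC as diameter.
Centre = midpoint of AC = (-3, -2.5), r² = 265/4 = 66.25.
The points at distance exactly r from the centre are A, C — 2 points.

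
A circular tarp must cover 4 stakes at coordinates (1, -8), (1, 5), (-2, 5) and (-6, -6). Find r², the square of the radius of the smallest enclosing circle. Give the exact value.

4505/98

By Welzl's lemma the MEC is supported by two points (diametrically opposite) or three points (on a circumcircle).
The minimum enclosing circle is determined by three boundary points: (1, -8), (1, 5), (-6, -6).
Their circumcentre is (-13/14, -1.5) with r² = 4505/98.
The farthest remaining point (-2, 5) is at distance² 4253/98 ≤ 4505/98.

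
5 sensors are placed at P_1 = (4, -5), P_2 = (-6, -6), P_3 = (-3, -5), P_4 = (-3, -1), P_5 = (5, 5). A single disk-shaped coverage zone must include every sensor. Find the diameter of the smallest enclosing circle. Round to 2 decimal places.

The minimum enclosing circle of a finite set is fixed by two of the points (as a diameter) or three (as a circumcircle).
The farthest pair is P_2–P_5 with squared distance 242. The circle on this segment as diameter has centre (-0.5, -0.5) and r² = 242/4 = 60.5.
Check P_1: distance² to centre = 40.5 ≤ 60.5, so it lies inside.
All remaining points lie in this disk, and no smaller disk contains both endpoints, so this is the minimum enclosing circle.
Diameter = 2r = 2√(60.5) ≈ 15.56.

15.56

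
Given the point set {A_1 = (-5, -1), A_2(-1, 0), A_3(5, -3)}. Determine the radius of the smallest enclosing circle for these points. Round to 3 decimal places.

5.099

Side lengths²: A_1A_2² = 17, A_1A_3² = 104, A_2A_3² = 45.
Since A_1A_3² = 104 ≥ 45 + 17 = 62, the angle opposite A_1A_3 is not acute, so the smallest enclosing circle has A_1A_3 as diameter.
Centre = midpoint of A_1A_3 = (0, -2), r² = 104/4 = 26.
r = √26 ≈ 5.099.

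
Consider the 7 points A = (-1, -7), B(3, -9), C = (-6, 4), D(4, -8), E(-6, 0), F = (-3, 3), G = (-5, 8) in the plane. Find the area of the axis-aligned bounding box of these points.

170

x ranges over [-6, 4], width 10.
y ranges over [-9, 8], height 17.
Area = 10 × 17 = 170.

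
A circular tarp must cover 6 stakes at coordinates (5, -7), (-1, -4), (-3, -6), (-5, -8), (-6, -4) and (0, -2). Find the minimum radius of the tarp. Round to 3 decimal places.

5.701

The minimum enclosing circle of a finite set is fixed by two of the points (as a diameter) or three (as a circumcircle).
The farthest pair is (5, -7)–(-6, -4) with squared distance 130. The circle on this segment as diameter has centre (-0.5, -5.5) and r² = 130/4 = 32.5.
Check (-1, -4): distance² to centre = 2.5 ≤ 32.5, so it lies inside.
All remaining points lie in this disk, and no smaller disk contains both endpoints, so this is the minimum enclosing circle.
r = √(32.5) ≈ 5.701.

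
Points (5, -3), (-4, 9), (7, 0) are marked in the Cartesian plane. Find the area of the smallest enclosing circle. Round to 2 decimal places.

176.71

Call the three points A, B, C in the order given.
Side lengths²: AB² = 225, AC² = 13, BC² = 202.
Since AB² = 225 ≥ 202 + 13 = 215, the angle opposite AB is not acute, so the smallest enclosing circle has AB as diameter.
Centre = midpoint of AB = (0.5, 3), r² = 225/4 = 56.25.
Area = π·r² = π·56.25 ≈ 176.71.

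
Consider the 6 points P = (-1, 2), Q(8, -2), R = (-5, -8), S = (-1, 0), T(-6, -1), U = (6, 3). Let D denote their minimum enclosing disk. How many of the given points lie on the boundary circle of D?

2

The minimum enclosing circle of a finite set is fixed by two of the points (as a diameter) or three (as a circumcircle).
The farthest pair is R–U with squared distance 242. The circle on this segment as diameter has centre (0.5, -2.5) and r² = 242/4 = 60.5.
Check P: distance² to centre = 22.5 ≤ 60.5, so it lies inside.
All remaining points lie in this disk, and no smaller disk contains both endpoints, so this is the minimum enclosing circle.
The points at distance exactly r from the centre are R, U — 2 points.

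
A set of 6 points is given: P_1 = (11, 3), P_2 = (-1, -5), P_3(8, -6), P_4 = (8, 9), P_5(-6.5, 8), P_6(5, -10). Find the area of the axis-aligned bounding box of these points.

332.5

x ranges over [-6.5, 11], width 17.5.
y ranges over [-10, 9], height 19.
Area = 17.5 × 19 = 332.5.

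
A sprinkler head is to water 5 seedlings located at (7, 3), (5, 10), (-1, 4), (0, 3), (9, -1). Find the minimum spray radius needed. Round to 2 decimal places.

6.17

The minimum enclosing circle of a finite set is fixed by two of the points (as a diameter) or three (as a circumcircle).
The minimum enclosing circle is determined by three boundary points: (5, 10), (-1, 4), (9, -1).
Their circumcentre is (31/6, 23/6) with r² = 685/18.
The farthest remaining point (0, 3) is at distance² 493/18 ≤ 685/18.
r = √(685/18) ≈ 6.17.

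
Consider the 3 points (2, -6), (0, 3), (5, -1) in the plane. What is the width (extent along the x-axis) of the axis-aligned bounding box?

5

max x = 5, min x = 0, so width = 5.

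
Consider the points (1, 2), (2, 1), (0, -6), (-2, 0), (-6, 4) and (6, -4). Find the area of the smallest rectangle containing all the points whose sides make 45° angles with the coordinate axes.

90

In coordinates u = x + y, v = x − y the rectangle is axis-aligned; the map (x,y)→(u,v) scales areas by 2.
u-values: 3, 3, -6, -2, -2, 2; range = 3 − (-6) = 9.
v-values: -1, 1, 6, -2, -10, 10; range = 10 − (-10) = 20.
Area = (9 × 20) / 2 = 90.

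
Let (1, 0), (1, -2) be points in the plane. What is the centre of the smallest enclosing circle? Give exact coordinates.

(1, -1)

The smallest circle enclosing two points has them as diameter endpoints.
Centre = midpoint = (1, -1); r² = |(1, 0)−(1, -2)|²/4 = 4/4 = 1.
Centre = (1, -1).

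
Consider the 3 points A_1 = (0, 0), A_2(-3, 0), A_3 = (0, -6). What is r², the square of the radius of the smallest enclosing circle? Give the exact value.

Side lengths²: A_1A_2² = 9, A_1A_3² = 36, A_2A_3² = 45.
Since A_2A_3² = 45 ≥ 36 + 9 = 45, the angle opposite A_2A_3 is not acute, so the smallest enclosing circle has A_2A_3 as diameter.
Centre = midpoint of A_2A_3 = (-1.5, -3), r² = 45/4 = 11.25.

11.25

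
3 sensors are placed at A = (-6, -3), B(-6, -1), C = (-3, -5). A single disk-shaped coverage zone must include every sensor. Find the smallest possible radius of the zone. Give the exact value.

2.5

Side lengths²: AB² = 4, AC² = 13, BC² = 25.
Since BC² = 25 ≥ 13 + 4 = 17, the angle opposite BC is not acute, so the smallest enclosing circle has BC as diameter.
Centre = midpoint of BC = (-4.5, -3), r² = 25/4 = 6.25.
r = √(6.25) = 2.5.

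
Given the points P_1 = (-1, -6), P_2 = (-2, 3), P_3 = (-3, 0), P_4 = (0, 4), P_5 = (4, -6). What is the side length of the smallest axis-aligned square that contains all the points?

10

The bounding box has width 7 and height 10.
An axis-aligned square enclosing the set must have side ≥ max(width, height).
So the minimum side is max(7, 10) = 10.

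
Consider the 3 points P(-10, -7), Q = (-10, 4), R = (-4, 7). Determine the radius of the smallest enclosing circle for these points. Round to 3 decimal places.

7.616

Side lengths²: PQ² = 121, PR² = 232, QR² = 45.
Since PR² = 232 ≥ 121 + 45 = 166, the angle opposite PR is not acute, so the smallest enclosing circle has PR as diameter.
Centre = midpoint of PR = (-7, 0), r² = 232/4 = 58.
r = √58 ≈ 7.616.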